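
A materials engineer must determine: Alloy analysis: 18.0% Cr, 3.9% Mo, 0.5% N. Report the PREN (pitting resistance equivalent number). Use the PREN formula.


Apply the PREN formula: PREN = Cr + 3.3*Mo + 16*N
PREN = 18.0 + 3.3*3.9 + 16*0.5
PREN = 18.0 + 12.87 + 8.0 = 38.87

38.87


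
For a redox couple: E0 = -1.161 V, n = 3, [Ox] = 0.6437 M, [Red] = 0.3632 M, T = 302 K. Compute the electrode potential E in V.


Apply the Nernst equation: E = E0 + (RT/nF)*ln([Ox]/[Red])
Step 1: RT/nF = 8.314*302/(3*96485) = 0.00867433 V
Step 2: [Ox]/[Red] = 0.6437/0.3632 = 1.772302
Step 3: ln(1.772302) = 0.572279
Step 4: correction = 0.00867433 * 0.572279 = 0.005 V
E = -1.161 + 0.005 = -1.156 V

-1.156 V


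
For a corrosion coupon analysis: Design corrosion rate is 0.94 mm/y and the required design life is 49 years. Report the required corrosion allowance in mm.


Corrosion allowance = CR × design life
CA = 0.94 * 49 = 46.06 mm

46.06 mm


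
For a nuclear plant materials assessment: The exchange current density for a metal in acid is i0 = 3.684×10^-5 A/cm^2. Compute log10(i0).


i0 = 3.684×10^-5 A/cm^2
log10(i0) = -4.434

-4.434


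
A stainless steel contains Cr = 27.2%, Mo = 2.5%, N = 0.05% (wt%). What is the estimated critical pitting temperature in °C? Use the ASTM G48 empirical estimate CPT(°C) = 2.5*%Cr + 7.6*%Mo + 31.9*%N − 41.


Apply the ASTM G48 empirical CPT estimate: CPT(°C) = 2.5*%Cr + 7.6*%Mo + 31.9*%N − 41
2.5*27.2 = 68; 7.6*2.5 = 19; 31.9*0.05 = 1.595
CPT = 68 + 19 + 1.595 − 41 = 47.595 °C
Rounded to 0.1 °C: CPT ≈ 47.6 °C

47.6 °C


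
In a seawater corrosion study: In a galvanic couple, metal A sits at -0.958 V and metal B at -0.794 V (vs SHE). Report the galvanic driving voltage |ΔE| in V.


Driving voltage is the absolute potential difference.
|ΔE| = |-0.958 − (-0.794)| = 0.164 V

0.164 V


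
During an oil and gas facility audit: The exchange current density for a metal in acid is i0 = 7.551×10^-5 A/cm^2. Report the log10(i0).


i0 = 7.551×10^-5 A/cm^2
log10(i0) = -4.122

-4.122


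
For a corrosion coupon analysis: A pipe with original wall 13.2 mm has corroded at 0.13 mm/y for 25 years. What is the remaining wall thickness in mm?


Remaining wall = original − CR × time
t = 13.2 − 0.13*25 = 13.2 − 3.25 = 9.95 mm

9.95 mm


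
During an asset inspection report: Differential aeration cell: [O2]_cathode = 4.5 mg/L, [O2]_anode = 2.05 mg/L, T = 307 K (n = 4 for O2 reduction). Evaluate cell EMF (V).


Apply the Nernst concentration-cell relation: E = (RT/nF)*ln(C_cathode/C_anode)
RT/nF = 8.314*307/(4*96485) = 0.00661346 V
ln(4.5/2.05) = 0.78624
E = 0.00661346 * 0.78624 = 0.0052 V

0.0052 V


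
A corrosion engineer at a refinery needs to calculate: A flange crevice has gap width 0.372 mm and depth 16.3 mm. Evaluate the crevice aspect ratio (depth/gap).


Aspect ratio = depth / gap
Ratio = 16.3 / 0.372 = 43.8

43.8


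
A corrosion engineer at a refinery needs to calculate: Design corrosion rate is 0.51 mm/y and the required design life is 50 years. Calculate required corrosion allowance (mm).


Corrosion allowance = CR × design life
CA = 0.51 * 50 = 25.5 mm

25.5 mm


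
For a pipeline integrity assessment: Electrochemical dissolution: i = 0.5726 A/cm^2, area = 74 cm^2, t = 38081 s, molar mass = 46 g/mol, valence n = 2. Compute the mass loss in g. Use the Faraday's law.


Apply Faraday's law: m = i*A*t*M / (n*F)
Total charge passed Q = i*A*t = 0.5726*74*38081 = 1613583.3644 C
m = Q*M/(n*F) = 1613583.3644*46/(2*96485) = 384.6444 g

384.6444 g


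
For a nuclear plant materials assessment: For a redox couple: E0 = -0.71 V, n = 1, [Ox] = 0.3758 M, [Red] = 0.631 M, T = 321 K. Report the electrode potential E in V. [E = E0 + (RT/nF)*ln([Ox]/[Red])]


Apply the Nernst equation: E = E0 + (RT/nF)*ln([Ox]/[Red])
Step 1: RT/nF = 8.314*321/(1*96485) = 0.0276602 V
Step 2: [Ox]/[Red] = 0.3758/0.631 = 0.595563
Step 3: ln(0.595563) = -0.518248
Step 4: correction = 0.0276602 * -0.518248 = -0.0143 V
E = -0.71 + -0.0143 = -0.7243 V

-0.7243 V


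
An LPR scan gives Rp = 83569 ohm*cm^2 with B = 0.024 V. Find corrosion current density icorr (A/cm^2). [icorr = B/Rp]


Apply the Stern-Geary relation: icorr = B / Rp
icorr = 0.024 / 83569 = 2.872×10^-7 A/cm^2

2.872×10^-7 A/cm^2


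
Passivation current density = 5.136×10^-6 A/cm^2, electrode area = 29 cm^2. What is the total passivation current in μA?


I = i_pass * A, then convert A → μA (×10^6)
I = 5.136×10^-6 * 29 * 10^6 = 148.94 μA

148.94 μA


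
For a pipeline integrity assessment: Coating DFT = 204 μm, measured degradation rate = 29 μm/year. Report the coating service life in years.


Service life = thickness / degradation rate
Life = 204 / 29 = 7.0 years

7.0 years


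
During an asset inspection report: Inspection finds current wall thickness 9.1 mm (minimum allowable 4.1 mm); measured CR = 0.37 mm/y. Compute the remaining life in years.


Apply the remaining-life relation: RL = (t_current − t_min) / CR
RL = (9.1 − 4.1) / 0.37 = 5.0 / 0.37 = 13.5 years

13.5 years


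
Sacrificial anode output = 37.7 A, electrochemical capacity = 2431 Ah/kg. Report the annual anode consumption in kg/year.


Annual consumption = current * hours per year / capacity
Rate = 37.7 * 8760 / 2431 = 135.9 kg/year

135.9 kg/year


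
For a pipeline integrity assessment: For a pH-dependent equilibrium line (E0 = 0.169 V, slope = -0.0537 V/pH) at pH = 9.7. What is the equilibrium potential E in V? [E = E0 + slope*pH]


Apply the Pourbaix line equation: E = E0 + slope*pH
E = 0.169 + (-0.0537)*9.7 = 0.169 + (-0.52089) = -0.35189 V
Rounded to 3 decimal places: E = -0.352 V

-0.352 V


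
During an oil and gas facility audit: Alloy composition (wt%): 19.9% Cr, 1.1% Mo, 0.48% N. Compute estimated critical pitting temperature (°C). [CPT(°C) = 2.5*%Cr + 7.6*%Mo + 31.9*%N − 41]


Apply the ASTM G48 empirical CPT estimate: CPT(°C) = 2.5*%Cr + 7.6*%Mo + 31.9*%N − 41
2.5*19.9 = 49.75; 7.6*1.1 = 8.36; 31.9*0.48 = 15.312
CPT = 49.75 + 8.36 + 15.312 − 41 = 32.422 °C
Rounded to 0.1 °C: CPT ≈ 32.4 °C

32.4 °C


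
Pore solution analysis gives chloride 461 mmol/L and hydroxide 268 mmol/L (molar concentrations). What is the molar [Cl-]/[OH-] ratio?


Threshold parameter = [Cl-] / [OH-] (molar basis; both in mmol/L, so units cancel)
Ratio = 461 / 268 = 1.72

1.72


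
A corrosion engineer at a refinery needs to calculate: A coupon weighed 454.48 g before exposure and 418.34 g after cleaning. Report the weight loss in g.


Weight loss = initial − final
WL = 454.48 − 418.34 = 36.14 g

36.14 g


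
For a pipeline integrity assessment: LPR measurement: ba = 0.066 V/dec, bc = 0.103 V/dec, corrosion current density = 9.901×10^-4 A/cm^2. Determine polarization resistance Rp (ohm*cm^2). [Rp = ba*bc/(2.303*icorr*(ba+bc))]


Apply the Stern-Geary equation: Rp = ba*bc / (2.303*icorr*(ba+bc))
ba*bc = 0.066*0.103 = 0.006798
ba+bc = 0.169; 2.303*icorr*(ba+bc) = 2.303*9.901×10^-4*0.169 = 3.8535385×10^-4
Rp = 0.006798 / 3.8535385×10^-4 = 17.64 ohm*cm^2

17.64 ohm*cm^2


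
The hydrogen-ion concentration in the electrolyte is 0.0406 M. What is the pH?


pH = −log10[H+]
pH = −log10(0.0406) = 1.39

1.39


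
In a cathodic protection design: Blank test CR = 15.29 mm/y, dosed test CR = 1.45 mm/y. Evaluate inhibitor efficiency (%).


Apply the inhibitor-efficiency definition: IE = (CR_blank − CR_inh)/CR_blank × 100
IE = (15.29 − 1.45) / 15.29 × 100
IE = 13.84 / 15.29 × 100 = 90.5 %

90.5 %


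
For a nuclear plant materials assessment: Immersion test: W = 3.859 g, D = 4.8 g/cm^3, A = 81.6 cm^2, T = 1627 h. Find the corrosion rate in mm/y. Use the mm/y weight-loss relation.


Apply the mm/y weight-loss relation: CR = 87600 * W / (D * A * T)
Numerator: 87600 * 3.859 = 338048.4
Denominator: 4.8 * 81.6 * 1627 = 637263.36
CR = 338048.4 / 637263.36 = 0.530469 mm/y

0.530469 mm/y


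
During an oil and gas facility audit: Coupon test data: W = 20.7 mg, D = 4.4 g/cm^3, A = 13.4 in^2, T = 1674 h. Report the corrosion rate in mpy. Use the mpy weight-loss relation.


Apply the mpy weight-loss relation: CR = 534 * W / (D * A * T)
Numerator: 534 * 20.7 = 11053.8
Denominator: 4.4 * 13.4 * 1674 = 98699.04
CR = 11053.8 / 98699.04 = 0.112 mpy

0.112 mpy


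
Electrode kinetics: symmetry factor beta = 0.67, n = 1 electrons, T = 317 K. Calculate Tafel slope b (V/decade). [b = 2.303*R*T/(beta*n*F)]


Apply the Tafel slope relation: b = 2.303*R*T/(beta*n*F)
Numerator: 2.303 * 8.314 * 317 = 6069.64
Denominator: 0.67 * 1 * 96485 = 64644.95
b = 6069.64 / 64644.95 = 0.094 V/decade

0.094 V/decade


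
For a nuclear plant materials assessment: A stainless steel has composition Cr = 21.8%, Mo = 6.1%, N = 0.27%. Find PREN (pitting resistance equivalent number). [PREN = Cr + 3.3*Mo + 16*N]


Apply the PREN formula: PREN = Cr + 3.3*Mo + 16*N
PREN = 21.8 + 3.3*6.1 + 16*0.27
PREN = 21.8 + 20.13 + 4.32 = 46.25

46.25


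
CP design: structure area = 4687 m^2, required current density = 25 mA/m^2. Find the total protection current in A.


I = area * current density, then convert mA → A (÷1000)
I = 4687 * 25 / 1000 = 117.18 A

117.18 A


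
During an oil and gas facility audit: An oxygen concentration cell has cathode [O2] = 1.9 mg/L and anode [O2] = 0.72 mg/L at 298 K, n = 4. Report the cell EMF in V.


Apply the Nernst concentration-cell relation: E = (RT/nF)*ln(C_cathode/C_anode)
RT/nF = 8.314*298/(4*96485) = 0.00641958 V
ln(1.9/0.72) = 0.97036
E = 0.00641958 * 0.97036 = 0.00623 V

0.00623 V


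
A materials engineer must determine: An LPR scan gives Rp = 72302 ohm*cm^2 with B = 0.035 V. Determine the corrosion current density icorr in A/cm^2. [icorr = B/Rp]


Apply the Stern-Geary relation: icorr = B / Rp
icorr = 0.035 / 72302 = 4.841×10^-7 A/cm^2

4.841×10^-7 A/cm^2


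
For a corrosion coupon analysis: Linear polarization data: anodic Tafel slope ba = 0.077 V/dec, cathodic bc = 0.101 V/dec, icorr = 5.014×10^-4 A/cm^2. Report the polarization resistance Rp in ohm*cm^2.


Apply the Stern-Geary equation: Rp = ba*bc / (2.303*icorr*(ba+bc))
ba*bc = 0.077*0.101 = 0.007777
ba+bc = 0.178; 2.303*icorr*(ba+bc) = 2.303*5.014×10^-4*0.178 = 2.0554091×10^-4
Rp = 0.007777 / 2.0554091×10^-4 = 37.8 ohm*cm^2

37.8 ohm*cm^2


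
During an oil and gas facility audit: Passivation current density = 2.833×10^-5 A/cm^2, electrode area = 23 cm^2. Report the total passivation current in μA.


I = i_pass * A, then convert A → μA (×10^6)
I = 2.833×10^-5 * 23 * 10^6 = 651.59 μA

651.59 μA


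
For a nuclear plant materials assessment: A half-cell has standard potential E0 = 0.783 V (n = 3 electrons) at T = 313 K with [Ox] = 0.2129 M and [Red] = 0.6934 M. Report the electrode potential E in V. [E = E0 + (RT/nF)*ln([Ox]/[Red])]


Apply the Nernst equation: E = E0 + (RT/nF)*ln([Ox]/[Red])
Step 1: RT/nF = 8.314*313/(3*96485) = 0.00899028 V
Step 2: [Ox]/[Red] = 0.2129/0.6934 = 0.307038
Step 3: ln(0.307038) = -1.180784
Step 4: correction = 0.00899028 * -1.180784 = -0.0106 V
E = 0.783 + -0.0106 = 0.7724 V

0.7724 V


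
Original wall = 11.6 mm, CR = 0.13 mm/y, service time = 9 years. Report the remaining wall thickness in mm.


Remaining wall = original − CR × time
t = 11.6 − 0.13*9 = 11.6 − 1.17 = 10.43 mm

10.43 mm


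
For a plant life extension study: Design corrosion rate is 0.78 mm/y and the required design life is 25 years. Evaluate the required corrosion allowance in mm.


Corrosion allowance = CR × design life
CA = 0.78 * 25 = 19.5 mm

19.5 mm


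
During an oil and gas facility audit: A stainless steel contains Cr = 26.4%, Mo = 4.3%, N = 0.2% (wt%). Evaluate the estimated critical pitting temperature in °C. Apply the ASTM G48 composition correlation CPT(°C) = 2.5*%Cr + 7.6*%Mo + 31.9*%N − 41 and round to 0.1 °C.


Apply the ASTM G48 empirical CPT estimate: CPT(°C) = 2.5*%Cr + 7.6*%Mo + 31.9*%N − 41
2.5*26.4 = 66; 7.6*4.3 = 32.68; 31.9*0.2 = 6.38
CPT = 66 + 32.68 + 6.38 − 41 = 64.06 °C
Rounded to 0.1 °C: CPT ≈ 64.1 °C

64.1 °C


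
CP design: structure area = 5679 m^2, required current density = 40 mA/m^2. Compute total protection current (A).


I = area * current density, then convert mA → A (÷1000)
I = 5679 * 40 / 1000 = 227.16 A

227.16 A


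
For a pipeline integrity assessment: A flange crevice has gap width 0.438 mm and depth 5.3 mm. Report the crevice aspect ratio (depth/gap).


Aspect ratio = depth / gap
Ratio = 5.3 / 0.438 = 12.1

12.1


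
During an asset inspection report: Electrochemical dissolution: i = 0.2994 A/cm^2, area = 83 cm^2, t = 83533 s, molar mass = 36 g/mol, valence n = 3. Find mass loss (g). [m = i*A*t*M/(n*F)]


Apply Faraday's law: m = i*A*t*M / (n*F)
Total charge passed Q = i*A*t = 0.2994*83*83533 = 2075811.7566 C
m = Q*M/(n*F) = 2075811.7566*36/(3*96485) = 258.17216 g

258.17216 g


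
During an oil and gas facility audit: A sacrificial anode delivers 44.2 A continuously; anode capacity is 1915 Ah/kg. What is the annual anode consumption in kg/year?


Annual consumption = current * hours per year / capacity
Rate = 44.2 * 8760 / 1915 = 202.2 kg/year

202.2 kg/year


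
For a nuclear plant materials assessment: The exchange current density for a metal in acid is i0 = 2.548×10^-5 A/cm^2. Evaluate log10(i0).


i0 = 2.548×10^-5 A/cm^2
log10(i0) = -4.594

-4.594


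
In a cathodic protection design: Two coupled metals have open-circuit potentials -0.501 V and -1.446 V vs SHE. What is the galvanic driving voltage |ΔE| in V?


Driving voltage is the absolute potential difference.
|ΔE| = |-0.501 − (-1.446)| = 0.945 V

0.945 V


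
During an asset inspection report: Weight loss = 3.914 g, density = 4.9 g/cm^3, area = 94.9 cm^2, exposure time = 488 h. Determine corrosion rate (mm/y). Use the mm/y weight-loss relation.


Apply the mm/y weight-loss relation: CR = 87600 * W / (D * A * T)
Numerator: 87600 * 3.914 = 342866.4
Denominator: 4.9 * 94.9 * 488 = 226924.88
CR = 342866.4 / 226924.88 = 1.5109 mm/y

1.5109 mm/y


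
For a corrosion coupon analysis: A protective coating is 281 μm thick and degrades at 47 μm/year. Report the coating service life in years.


Service life = thickness / degradation rate
Life = 281 / 47 = 6.0 years

6.0 years


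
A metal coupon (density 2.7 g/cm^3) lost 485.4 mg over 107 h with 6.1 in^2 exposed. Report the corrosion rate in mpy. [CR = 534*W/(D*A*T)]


Apply the mpy weight-loss relation: CR = 534 * W / (D * A * T)
Numerator: 534 * 485.4 = 259203.6
Denominator: 2.7 * 6.1 * 107 = 1762.29
CR = 259203.6 / 1762.29 = 147.0834 mpy

147.0834 mpy


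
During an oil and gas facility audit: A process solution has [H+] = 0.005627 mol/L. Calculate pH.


pH = −log10[H+]
pH = −log10(0.005627) = 2.25

2.25


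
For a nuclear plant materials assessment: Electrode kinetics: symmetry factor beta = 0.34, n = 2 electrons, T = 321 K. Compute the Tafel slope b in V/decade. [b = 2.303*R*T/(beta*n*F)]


Apply the Tafel slope relation: b = 2.303*R*T/(beta*n*F)
Numerator: 2.303 * 8.314 * 321 = 6146.23
Denominator: 0.34 * 2 * 96485 = 65609.8
b = 6146.23 / 65609.8 = 0.0937 V/decade

0.0937 V/decade


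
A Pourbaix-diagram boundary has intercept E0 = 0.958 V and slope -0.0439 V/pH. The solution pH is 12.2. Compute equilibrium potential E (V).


Apply the Pourbaix line equation: E = E0 + slope*pH
E = 0.958 + (-0.0439)*12.2 = 0.958 + (-0.53558) = 0.42242 V
Rounded to 3 decimal places: E = 0.422 V

0.422 V


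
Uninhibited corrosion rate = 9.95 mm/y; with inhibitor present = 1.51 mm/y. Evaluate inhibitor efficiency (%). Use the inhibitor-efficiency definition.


Apply the inhibitor-efficiency definition: IE = (CR_blank − CR_inh)/CR_blank × 100
IE = (9.95 − 1.51) / 9.95 × 100
IE = 8.44 / 9.95 × 100 = 84.8 %

84.8 %


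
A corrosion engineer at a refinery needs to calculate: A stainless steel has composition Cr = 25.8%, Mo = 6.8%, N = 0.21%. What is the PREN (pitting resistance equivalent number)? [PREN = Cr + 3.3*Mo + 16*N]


Apply the PREN formula: PREN = Cr + 3.3*Mo + 16*N
PREN = 25.8 + 3.3*6.8 + 16*0.21
PREN = 25.8 + 22.44 + 3.36 = 51.6

51.6


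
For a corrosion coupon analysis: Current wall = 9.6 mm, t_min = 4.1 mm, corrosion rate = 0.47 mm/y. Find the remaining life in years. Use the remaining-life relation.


Apply the remaining-life relation: RL = (t_current − t_min) / CR
RL = (9.6 − 4.1) / 0.47 = 5.5 / 0.47 = 11.7 years

11.7 years


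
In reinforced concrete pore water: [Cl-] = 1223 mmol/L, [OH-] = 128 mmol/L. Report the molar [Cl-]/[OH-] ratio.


Threshold parameter = [Cl-] / [OH-] (molar basis; both in mmol/L, so units cancel)
Ratio = 1223 / 128 = 9.55

9.55


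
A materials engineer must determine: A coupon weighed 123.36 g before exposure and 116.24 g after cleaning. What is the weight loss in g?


Weight loss = initial − final
WL = 123.36 − 116.24 = 7.12 g

7.12 g


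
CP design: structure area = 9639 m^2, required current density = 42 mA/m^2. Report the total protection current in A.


I = area * current density, then convert mA → A (÷1000)
I = 9639 * 42 / 1000 = 404.84 A

404.84 A


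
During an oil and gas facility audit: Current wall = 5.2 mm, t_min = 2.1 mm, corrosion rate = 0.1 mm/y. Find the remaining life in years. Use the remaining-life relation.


Apply the remaining-life relation: RL = (t_current − t_min) / CR
RL = (5.2 − 2.1) / 0.1 = 3.1 / 0.1 = 31.0 years

31.0 years


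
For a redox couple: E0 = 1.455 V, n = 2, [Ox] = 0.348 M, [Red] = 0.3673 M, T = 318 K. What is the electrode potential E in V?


Apply the Nernst equation: E = E0 + (RT/nF)*ln([Ox]/[Red])
Step 1: RT/nF = 8.314*318/(2*96485) = 0.01370084 V
Step 2: [Ox]/[Red] = 0.348/0.3673 = 0.947454
Step 3: ln(0.947454) = -0.053977
Step 4: correction = 0.01370084 * -0.053977 = -0.0007 V
E = 1.455 + -0.0007 = 1.4543 V

1.4543 V


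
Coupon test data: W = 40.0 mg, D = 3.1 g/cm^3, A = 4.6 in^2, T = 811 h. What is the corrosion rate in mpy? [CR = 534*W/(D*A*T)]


Apply the mpy weight-loss relation: CR = 534 * W / (D * A * T)
Numerator: 534 * 40.0 = 21360.0
Denominator: 3.1 * 4.6 * 811 = 11564.86
CR = 21360.0 / 11564.86 = 1.84697 mpy

1.84697 mpy


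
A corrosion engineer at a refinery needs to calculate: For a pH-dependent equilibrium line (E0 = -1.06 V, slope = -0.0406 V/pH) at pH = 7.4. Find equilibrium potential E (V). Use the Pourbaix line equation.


Apply the Pourbaix line equation: E = E0 + slope*pH
E = -1.06 + (-0.0406)*7.4 = -1.06 + (-0.30044) = -1.36044 V
Rounded to 3 decimal places: E = -1.360 V

-1.360 V


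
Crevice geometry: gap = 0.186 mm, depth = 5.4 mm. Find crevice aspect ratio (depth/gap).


Aspect ratio = depth / gap
Ratio = 5.4 / 0.186 = 29.0

29.0


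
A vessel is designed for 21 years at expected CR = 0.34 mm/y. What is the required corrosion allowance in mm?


Corrosion allowance = CR × design life
CA = 0.34 * 21 = 7.14 mm

7.14 mm


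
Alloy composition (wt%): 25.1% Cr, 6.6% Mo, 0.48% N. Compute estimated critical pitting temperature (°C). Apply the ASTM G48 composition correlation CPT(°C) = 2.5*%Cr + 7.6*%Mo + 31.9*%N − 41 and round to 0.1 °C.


Apply the ASTM G48 empirical CPT estimate: CPT(°C) = 2.5*%Cr + 7.6*%Mo + 31.9*%N − 41
2.5*25.1 = 62.75; 7.6*6.6 = 50.16; 31.9*0.48 = 15.312
CPT = 62.75 + 50.16 + 15.312 − 41 = 87.222 °C
Rounded to 0.1 °C: CPT ≈ 87.2 °C

87.2 °C


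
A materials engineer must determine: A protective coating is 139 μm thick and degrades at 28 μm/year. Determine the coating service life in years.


Service life = thickness / degradation rate
Life = 139 / 28 = 5.0 years

5.0 years


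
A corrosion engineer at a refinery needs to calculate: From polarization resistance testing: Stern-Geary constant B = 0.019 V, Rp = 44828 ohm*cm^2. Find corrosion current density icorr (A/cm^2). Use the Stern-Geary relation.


Apply the Stern-Geary relation: icorr = B / Rp
icorr = 0.019 / 44828 = 4.238×10^-7 A/cm^2

4.238×10^-7 A/cm^2


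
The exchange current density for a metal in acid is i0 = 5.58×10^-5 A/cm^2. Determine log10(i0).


i0 = 5.58×10^-5 A/cm^2
log10(i0) = -4.253

-4.253


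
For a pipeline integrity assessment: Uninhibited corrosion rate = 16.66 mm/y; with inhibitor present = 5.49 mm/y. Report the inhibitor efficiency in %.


Apply the inhibitor-efficiency definition: IE = (CR_blank − CR_inh)/CR_blank × 100
IE = (16.66 − 5.49) / 16.66 × 100
IE = 11.17 / 16.66 × 100 = 67.0 %

67.0 %


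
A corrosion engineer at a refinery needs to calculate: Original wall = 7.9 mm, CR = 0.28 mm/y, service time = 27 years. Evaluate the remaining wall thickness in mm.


Remaining wall = original − CR × time
t = 7.9 − 0.28*27 = 7.9 − 7.56 = 0.34 mm

0.34 mm


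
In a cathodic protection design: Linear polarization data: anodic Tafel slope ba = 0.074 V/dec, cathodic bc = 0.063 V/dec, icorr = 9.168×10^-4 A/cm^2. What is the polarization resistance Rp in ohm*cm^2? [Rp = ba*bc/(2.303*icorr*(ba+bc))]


Apply the Stern-Geary equation: Rp = ba*bc / (2.303*icorr*(ba+bc))
ba*bc = 0.074*0.063 = 0.004662
ba+bc = 0.137; 2.303*icorr*(ba+bc) = 2.303*9.168×10^-4*0.137 = 2.8926048×10^-4
Rp = 0.004662 / 2.8926048×10^-4 = 16.12 ohm*cm^2

16.12 ohm*cm^2


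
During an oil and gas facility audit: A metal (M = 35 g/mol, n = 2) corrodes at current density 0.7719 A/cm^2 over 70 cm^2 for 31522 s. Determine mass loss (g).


Apply Faraday's law: m = i*A*t*M / (n*F)
Total charge passed Q = i*A*t = 0.7719*70*31522 = 1703228.226 C
m = Q*M/(n*F) = 1703228.226*35/(2*96485) = 308.9236 g

308.9236 g


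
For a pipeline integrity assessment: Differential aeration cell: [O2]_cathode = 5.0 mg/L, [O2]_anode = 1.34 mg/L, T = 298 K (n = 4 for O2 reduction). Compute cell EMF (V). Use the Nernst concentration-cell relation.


Apply the Nernst concentration-cell relation: E = (RT/nF)*ln(C_cathode/C_anode)
RT/nF = 8.314*298/(4*96485) = 0.00641958 V
ln(5.0/1.34) = 1.31677
E = 0.00641958 * 1.31677 = 0.00845 V

0.00845 V


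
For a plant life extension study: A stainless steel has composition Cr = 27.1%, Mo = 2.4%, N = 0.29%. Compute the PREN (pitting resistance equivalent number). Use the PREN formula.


Apply the PREN formula: PREN = Cr + 3.3*Mo + 16*N
PREN = 27.1 + 3.3*2.4 + 16*0.29
PREN = 27.1 + 7.92 + 4.64 = 39.66

39.66


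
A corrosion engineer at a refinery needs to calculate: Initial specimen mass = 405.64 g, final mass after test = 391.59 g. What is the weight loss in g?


Weight loss = initial − final
WL = 405.64 − 391.59 = 14.05 g

14.05 g


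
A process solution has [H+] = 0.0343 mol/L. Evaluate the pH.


pH = −log10[H+]
pH = −log10(0.0343) = 1.46

1.46


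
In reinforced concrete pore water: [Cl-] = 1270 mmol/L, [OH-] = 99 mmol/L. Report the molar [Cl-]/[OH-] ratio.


Threshold parameter = [Cl-] / [OH-] (molar basis; both in mmol/L, so units cancel)
Ratio = 1270 / 99 = 12.83

12.83


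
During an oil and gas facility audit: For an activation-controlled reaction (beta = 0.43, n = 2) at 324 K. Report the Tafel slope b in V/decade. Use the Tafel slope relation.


Apply the Tafel slope relation: b = 2.303*R*T/(beta*n*F)
Numerator: 2.303 * 8.314 * 324 = 6203.67
Denominator: 0.43 * 2 * 96485 = 82977.1
b = 6203.67 / 82977.1 = 0.075 V/decade

0.075 V/decade


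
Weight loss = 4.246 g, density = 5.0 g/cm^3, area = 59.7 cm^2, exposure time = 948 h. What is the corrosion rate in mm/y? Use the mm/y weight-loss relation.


Apply the mm/y weight-loss relation: CR = 87600 * W / (D * A * T)
Numerator: 87600 * 4.246 = 371949.6
Denominator: 5.0 * 59.7 * 948 = 282978.0
CR = 371949.6 / 282978.0 = 1.3144 mm/y

1.3144 mm/y


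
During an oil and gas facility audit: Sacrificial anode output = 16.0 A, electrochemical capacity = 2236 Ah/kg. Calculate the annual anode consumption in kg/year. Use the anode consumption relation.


Annual consumption = current * hours per year / capacity
Rate = 16.0 * 8760 / 2236 = 62.7 kg/year

62.7 kg/year


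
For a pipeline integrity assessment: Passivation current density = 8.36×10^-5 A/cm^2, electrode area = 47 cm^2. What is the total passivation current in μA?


I = i_pass * A, then convert A → μA (×10^6)
I = 8.36×10^-5 * 47 * 10^6 = 3929.2 μA

3929.2 μA


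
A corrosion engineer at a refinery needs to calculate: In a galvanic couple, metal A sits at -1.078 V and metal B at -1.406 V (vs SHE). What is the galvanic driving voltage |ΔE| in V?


Driving voltage is the absolute potential difference.
|ΔE| = |-1.078 − (-1.406)| = 0.328 V

0.328 V


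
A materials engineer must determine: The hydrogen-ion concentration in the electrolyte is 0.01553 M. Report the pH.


pH = −log10[H+]
pH = −log10(0.01553) = 1.81

1.81


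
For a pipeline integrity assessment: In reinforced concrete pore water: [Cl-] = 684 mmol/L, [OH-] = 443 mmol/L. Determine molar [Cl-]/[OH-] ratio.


Threshold parameter = [Cl-] / [OH-] (molar basis; both in mmol/L, so units cancel)
Ratio = 684 / 443 = 1.54

1.54


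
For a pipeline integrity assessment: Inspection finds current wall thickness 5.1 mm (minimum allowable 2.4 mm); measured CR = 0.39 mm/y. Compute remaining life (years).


Apply the remaining-life relation: RL = (t_current − t_min) / CR
RL = (5.1 − 2.4) / 0.39 = 2.7 / 0.39 = 6.9 years

6.9 years


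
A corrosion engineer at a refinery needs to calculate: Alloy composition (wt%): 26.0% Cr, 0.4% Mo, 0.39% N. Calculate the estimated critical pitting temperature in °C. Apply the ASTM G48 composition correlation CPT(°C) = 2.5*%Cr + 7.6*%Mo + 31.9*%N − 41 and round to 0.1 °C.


Apply the ASTM G48 empirical CPT estimate: CPT(°C) = 2.5*%Cr + 7.6*%Mo + 31.9*%N − 41
2.5*26.0 = 65; 7.6*0.4 = 3.04; 31.9*0.39 = 12.441
CPT = 65 + 3.04 + 12.441 − 41 = 39.481 °C
Rounded to 0.1 °C: CPT ≈ 39.5 °C

39.5 °C


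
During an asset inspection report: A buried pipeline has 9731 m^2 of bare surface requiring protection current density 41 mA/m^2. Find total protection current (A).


I = area * current density, then convert mA → A (÷1000)
I = 9731 * 41 / 1000 = 398.97 A

398.97 A


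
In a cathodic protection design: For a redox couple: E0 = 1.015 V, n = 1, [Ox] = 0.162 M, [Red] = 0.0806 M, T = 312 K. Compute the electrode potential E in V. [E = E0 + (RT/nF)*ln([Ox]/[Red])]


Apply the Nernst equation: E = E0 + (RT/nF)*ln([Ox]/[Red])
Step 1: RT/nF = 8.314*312/(1*96485) = 0.02688468 V
Step 2: [Ox]/[Red] = 0.162/0.0806 = 2.009926
Step 3: ln(2.009926) = 0.698098
Step 4: correction = 0.02688468 * 0.698098 = 0.0188 V
E = 1.015 + 0.0188 = 1.0338 V

1.0338 V


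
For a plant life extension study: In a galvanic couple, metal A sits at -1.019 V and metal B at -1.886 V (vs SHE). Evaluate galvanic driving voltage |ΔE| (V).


Driving voltage is the absolute potential difference.
|ΔE| = |-1.019 − (-1.886)| = 0.867 V

0.867 V


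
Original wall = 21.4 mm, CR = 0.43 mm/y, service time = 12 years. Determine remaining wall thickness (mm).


Remaining wall = original − CR × time
t = 21.4 − 0.43*12 = 21.4 − 5.16 = 16.24 mm

16.24 mm


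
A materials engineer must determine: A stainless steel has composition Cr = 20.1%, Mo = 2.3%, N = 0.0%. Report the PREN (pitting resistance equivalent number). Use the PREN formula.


Apply the PREN formula: PREN = Cr + 3.3*Mo + 16*N
PREN = 20.1 + 3.3*2.3 + 16*0.0
PREN = 20.1 + 7.59 + 0.0 = 27.69

27.69


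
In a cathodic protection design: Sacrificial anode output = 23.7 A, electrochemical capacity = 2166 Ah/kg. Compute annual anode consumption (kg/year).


Annual consumption = current * hours per year / capacity
Rate = 23.7 * 8760 / 2166 = 95.9 kg/year

95.9 kg/year


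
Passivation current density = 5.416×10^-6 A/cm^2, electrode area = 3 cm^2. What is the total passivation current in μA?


I = i_pass * A, then convert A → μA (×10^6)
I = 5.416×10^-6 * 3 * 10^6 = 16.25 μA

16.25 μA


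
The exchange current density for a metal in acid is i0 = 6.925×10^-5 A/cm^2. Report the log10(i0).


i0 = 6.925×10^-5 A/cm^2
log10(i0) = -4.16

-4.16


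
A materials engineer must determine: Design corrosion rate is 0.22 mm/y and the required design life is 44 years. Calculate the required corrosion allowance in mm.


Corrosion allowance = CR × design life
CA = 0.22 * 44 = 9.68 mm

9.68 mm


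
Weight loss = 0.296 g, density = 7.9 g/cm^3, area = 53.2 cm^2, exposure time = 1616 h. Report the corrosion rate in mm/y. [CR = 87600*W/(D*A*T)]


Apply the mm/y weight-loss relation: CR = 87600 * W / (D * A * T)
Numerator: 87600 * 0.296 = 25929.6
Denominator: 7.9 * 53.2 * 1616 = 679172.48
CR = 25929.6 / 679172.48 = 0.038178 mm/y

0.038178 mm/y


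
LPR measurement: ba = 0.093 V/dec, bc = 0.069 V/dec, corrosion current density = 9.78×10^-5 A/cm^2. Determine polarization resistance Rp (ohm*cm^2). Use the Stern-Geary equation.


Apply the Stern-Geary equation: Rp = ba*bc / (2.303*icorr*(ba+bc))
ba*bc = 0.093*0.069 = 0.006417
ba+bc = 0.162; 2.303*icorr*(ba+bc) = 2.303*9.78×10^-5*0.162 = 3.6487811×10^-5
Rp = 0.006417 / 3.6487811×10^-5 = 175.87 ohm*cm^2

175.87 ohm*cm^2


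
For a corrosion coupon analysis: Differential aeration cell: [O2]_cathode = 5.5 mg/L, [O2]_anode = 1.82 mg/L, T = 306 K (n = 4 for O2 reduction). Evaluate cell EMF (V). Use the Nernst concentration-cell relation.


Apply the Nernst concentration-cell relation: E = (RT/nF)*ln(C_cathode/C_anode)
RT/nF = 8.314*306/(4*96485) = 0.00659192 V
ln(5.5/1.82) = 1.10591
E = 0.00659192 * 1.10591 = 0.00729 V

0.00729 V


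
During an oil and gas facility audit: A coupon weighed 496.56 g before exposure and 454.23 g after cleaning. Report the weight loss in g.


Weight loss = initial − final
WL = 496.56 − 454.23 = 42.33 g

42.33 g


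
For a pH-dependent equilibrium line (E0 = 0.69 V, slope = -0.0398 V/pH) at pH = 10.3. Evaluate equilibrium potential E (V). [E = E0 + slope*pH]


Apply the Pourbaix line equation: E = E0 + slope*pH
E = 0.69 + (-0.0398)*10.3 = 0.69 + (-0.40994) = 0.28006 V
Rounded to 4 decimal places: E = 0.2801 V

0.2801 V


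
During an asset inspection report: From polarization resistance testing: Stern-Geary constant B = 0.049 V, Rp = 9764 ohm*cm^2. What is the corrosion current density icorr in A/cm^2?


Apply the Stern-Geary relation: icorr = B / Rp
icorr = 0.049 / 9764 = 5.018×10^-6 A/cm^2

5.018×10^-6 A/cm^2


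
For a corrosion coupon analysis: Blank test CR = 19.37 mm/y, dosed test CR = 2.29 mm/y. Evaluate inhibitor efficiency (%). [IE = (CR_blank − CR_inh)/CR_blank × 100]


Apply the inhibitor-efficiency definition: IE = (CR_blank − CR_inh)/CR_blank × 100
IE = (19.37 − 2.29) / 19.37 × 100
IE = 17.08 / 19.37 × 100 = 88.2 %

88.2 %


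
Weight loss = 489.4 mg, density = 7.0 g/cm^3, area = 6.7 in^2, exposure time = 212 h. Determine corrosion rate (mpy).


Apply the mpy weight-loss relation: CR = 534 * W / (D * A * T)
Numerator: 534 * 489.4 = 261339.6
Denominator: 7.0 * 6.7 * 212 = 9942.8
CR = 261339.6 / 9942.8 = 26.2843 mpy

26.2843 mpy


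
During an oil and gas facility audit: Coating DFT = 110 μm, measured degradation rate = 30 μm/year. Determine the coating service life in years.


Service life = thickness / degradation rate
Life = 110 / 30 = 3.7 years

3.7 years


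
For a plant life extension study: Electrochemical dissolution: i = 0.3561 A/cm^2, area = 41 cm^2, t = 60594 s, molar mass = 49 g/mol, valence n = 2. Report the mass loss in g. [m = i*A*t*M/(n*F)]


Apply Faraday's law: m = i*A*t*M / (n*F)
Total charge passed Q = i*A*t = 0.3561*41*60594 = 884678.4594 C
m = Q*M/(n*F) = 884678.4594*49/(2*96485) = 224.6424 g

224.6424 g


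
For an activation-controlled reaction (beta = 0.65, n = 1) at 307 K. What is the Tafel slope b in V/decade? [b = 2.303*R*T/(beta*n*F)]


Apply the Tafel slope relation: b = 2.303*R*T/(beta*n*F)
Numerator: 2.303 * 8.314 * 307 = 5878.17
Denominator: 0.65 * 1 * 96485 = 62715.25
b = 5878.17 / 62715.25 = 0.094 V/decade

0.094 V/decade


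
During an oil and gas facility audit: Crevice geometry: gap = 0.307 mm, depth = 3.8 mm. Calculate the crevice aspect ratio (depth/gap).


Aspect ratio = depth / gap
Ratio = 3.8 / 0.307 = 12.4

12.4


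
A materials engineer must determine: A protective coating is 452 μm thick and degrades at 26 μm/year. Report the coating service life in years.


Service life = thickness / degradation rate
Life = 452 / 26 = 17.4 years

17.4 years


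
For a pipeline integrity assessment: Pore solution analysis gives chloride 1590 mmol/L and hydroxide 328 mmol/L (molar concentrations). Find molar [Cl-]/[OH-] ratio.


Threshold parameter = [Cl-] / [OH-] (molar basis; both in mmol/L, so units cancel)
Ratio = 1590 / 328 = 4.85

4.85


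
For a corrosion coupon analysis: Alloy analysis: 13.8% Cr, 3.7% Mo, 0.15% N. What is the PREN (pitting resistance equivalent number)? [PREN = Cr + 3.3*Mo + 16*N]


Apply the PREN formula: PREN = Cr + 3.3*Mo + 16*N
PREN = 13.8 + 3.3*3.7 + 16*0.15
PREN = 13.8 + 12.21 + 2.4 = 28.41

28.41


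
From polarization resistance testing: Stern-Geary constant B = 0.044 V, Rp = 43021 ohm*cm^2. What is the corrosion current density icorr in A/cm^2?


Apply the Stern-Geary relation: icorr = B / Rp
icorr = 0.044 / 43021 = 1.023×10^-6 A/cm^2

1.023×10^-6 A/cm^2


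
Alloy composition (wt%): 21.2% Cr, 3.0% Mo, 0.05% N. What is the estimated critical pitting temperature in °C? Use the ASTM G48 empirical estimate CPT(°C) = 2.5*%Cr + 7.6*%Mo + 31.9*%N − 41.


Apply the ASTM G48 empirical CPT estimate: CPT(°C) = 2.5*%Cr + 7.6*%Mo + 31.9*%N − 41
2.5*21.2 = 53; 7.6*3.0 = 22.8; 31.9*0.05 = 1.595
CPT = 53 + 22.8 + 1.595 − 41 = 36.395 °C
Rounded to 0.1 °C: CPT ≈ 36.4 °C

36.4 °C


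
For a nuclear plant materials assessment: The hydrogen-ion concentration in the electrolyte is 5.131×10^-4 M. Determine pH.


pH = −log10[H+]
pH = −log10(5.131×10^-4) = 3.29

3.29


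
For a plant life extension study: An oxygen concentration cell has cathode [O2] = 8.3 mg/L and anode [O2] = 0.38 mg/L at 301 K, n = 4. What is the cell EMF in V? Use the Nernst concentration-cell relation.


Apply the Nernst concentration-cell relation: E = (RT/nF)*ln(C_cathode/C_anode)
RT/nF = 8.314*301/(4*96485) = 0.0064842 V
ln(8.3/0.38) = 3.08384
E = 0.0064842 * 3.08384 = 0.02 V

0.02 V


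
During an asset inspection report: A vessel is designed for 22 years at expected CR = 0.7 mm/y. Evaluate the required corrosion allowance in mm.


Corrosion allowance = CR × design life
CA = 0.7 * 22 = 15.4 mm

15.4 mm


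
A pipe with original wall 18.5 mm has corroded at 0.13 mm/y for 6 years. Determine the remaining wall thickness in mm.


Remaining wall = original − CR × time
t = 18.5 − 0.13*6 = 18.5 − 0.78 = 17.72 mm

17.72 mm


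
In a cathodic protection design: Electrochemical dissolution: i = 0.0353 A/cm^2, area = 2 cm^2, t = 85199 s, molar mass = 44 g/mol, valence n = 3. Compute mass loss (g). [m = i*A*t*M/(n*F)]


Apply Faraday's law: m = i*A*t*M / (n*F)
Total charge passed Q = i*A*t = 0.0353*2*85199 = 6015.0494 C
m = Q*M/(n*F) = 6015.0494*44/(3*96485) = 0.9143 g

0.9143 g


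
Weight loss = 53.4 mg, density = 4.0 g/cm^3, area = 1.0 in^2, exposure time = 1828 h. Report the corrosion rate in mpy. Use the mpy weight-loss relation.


Apply the mpy weight-loss relation: CR = 534 * W / (D * A * T)
Numerator: 534 * 53.4 = 28515.6
Denominator: 4.0 * 1.0 * 1828 = 7312.0
CR = 28515.6 / 7312.0 = 3.9 mpy

3.9 mpy


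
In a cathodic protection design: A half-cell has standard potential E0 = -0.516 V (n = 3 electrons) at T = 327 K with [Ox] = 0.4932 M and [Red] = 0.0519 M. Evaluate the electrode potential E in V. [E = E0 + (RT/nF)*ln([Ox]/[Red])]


Apply the Nernst equation: E = E0 + (RT/nF)*ln([Ox]/[Red])
Step 1: RT/nF = 8.314*327/(3*96485) = 0.0093924 V
Step 2: [Ox]/[Red] = 0.4932/0.0519 = 9.50289
Step 3: ln(9.50289) = 2.251596
Step 4: correction = 0.0093924 * 2.251596 = 0.0211 V
E = -0.516 + 0.0211 = -0.4949 V

-0.4949 V


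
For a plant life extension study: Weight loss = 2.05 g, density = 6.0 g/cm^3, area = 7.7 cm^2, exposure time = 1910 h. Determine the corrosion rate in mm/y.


Apply the mm/y weight-loss relation: CR = 87600 * W / (D * A * T)
Numerator: 87600 * 2.05 = 179580.0
Denominator: 6.0 * 7.7 * 1910 = 88242.0
CR = 179580.0 / 88242.0 = 2.035085 mm/y

2.035085 mm/y


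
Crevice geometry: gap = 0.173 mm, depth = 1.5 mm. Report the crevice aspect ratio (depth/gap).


Aspect ratio = depth / gap
Ratio = 1.5 / 0.173 = 8.7

8.7


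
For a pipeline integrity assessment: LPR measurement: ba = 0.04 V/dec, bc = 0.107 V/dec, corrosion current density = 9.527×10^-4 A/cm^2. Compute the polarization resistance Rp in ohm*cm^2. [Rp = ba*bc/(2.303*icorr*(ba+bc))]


Apply the Stern-Geary equation: Rp = ba*bc / (2.303*icorr*(ba+bc))
ba*bc = 0.04*0.107 = 0.00428
ba+bc = 0.147; 2.303*icorr*(ba+bc) = 2.303*9.527×10^-4*0.147 = 3.2252801×10^-4
Rp = 0.00428 / 3.2252801×10^-4 = 13.3 ohm*cm^2

13.3 ohm*cm^2


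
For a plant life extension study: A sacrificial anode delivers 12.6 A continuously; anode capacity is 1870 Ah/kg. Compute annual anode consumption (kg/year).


Annual consumption = current * hours per year / capacity
Rate = 12.6 * 8760 / 1870 = 59.0 kg/year

59.0 kg/year


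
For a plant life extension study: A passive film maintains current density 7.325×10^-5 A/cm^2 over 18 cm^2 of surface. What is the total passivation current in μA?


I = i_pass * A, then convert A → μA (×10^6)
I = 7.325×10^-5 * 18 * 10^6 = 1318.5 μA

1318.5 μA


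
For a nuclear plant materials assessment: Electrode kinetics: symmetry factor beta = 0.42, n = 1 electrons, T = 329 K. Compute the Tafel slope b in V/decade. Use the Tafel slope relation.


Apply the Tafel slope relation: b = 2.303*R*T/(beta*n*F)
Numerator: 2.303 * 8.314 * 329 = 6299.41
Denominator: 0.42 * 1 * 96485 = 40523.7
b = 6299.41 / 40523.7 = 0.1555 V/decade

0.1555 V/decade


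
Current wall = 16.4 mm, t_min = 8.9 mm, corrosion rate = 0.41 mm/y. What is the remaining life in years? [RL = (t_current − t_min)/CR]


Apply the remaining-life relation: RL = (t_current − t_min) / CR
RL = (16.4 − 8.9) / 0.41 = 7.5 / 0.41 = 18.3 years

18.3 years


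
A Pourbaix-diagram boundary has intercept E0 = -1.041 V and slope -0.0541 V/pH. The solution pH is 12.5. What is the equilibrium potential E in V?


Apply the Pourbaix line equation: E = E0 + slope*pH
E = -1.041 + (-0.0541)*12.5 = -1.041 + (-0.67625) = -1.71725 V
Rounded to 3 decimal places: E = -1.717 V

-1.717 V


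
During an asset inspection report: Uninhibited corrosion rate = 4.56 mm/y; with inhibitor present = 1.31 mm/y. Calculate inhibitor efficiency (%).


Apply the inhibitor-efficiency definition: IE = (CR_blank − CR_inh)/CR_blank × 100
IE = (4.56 − 1.31) / 4.56 × 100
IE = 3.25 / 4.56 × 100 = 71.3 %

71.3 %


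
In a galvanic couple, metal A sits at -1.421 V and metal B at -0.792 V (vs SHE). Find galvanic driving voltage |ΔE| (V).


Driving voltage is the absolute potential difference.
|ΔE| = |-1.421 − (-0.792)| = 0.629 V

0.629 V


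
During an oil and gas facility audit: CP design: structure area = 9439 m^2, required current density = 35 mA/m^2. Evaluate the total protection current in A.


I = area * current density, then convert mA → A (÷1000)
I = 9439 * 35 / 1000 = 330.37 A

330.37 A


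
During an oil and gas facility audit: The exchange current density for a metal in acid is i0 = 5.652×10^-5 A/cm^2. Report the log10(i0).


i0 = 5.652×10^-5 A/cm^2
log10(i0) = -4.248

-4.248


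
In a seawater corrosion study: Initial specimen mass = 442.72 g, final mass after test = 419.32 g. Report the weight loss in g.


Weight loss = initial − final
WL = 442.72 − 419.32 = 23.4 g

23.4 g
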